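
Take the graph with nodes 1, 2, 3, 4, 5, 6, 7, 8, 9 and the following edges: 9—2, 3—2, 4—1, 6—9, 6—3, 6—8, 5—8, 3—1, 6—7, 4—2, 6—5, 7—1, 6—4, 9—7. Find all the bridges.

none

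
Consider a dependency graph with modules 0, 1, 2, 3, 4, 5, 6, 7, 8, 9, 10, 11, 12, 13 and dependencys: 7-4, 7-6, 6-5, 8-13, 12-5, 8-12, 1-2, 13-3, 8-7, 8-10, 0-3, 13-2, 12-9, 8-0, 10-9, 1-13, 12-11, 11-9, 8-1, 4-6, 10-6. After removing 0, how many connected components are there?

With 0 gone, the remaining components are: {1, 2, 3, 4, 5, 6, 7, 8, 9, 10, 11, 12, 13}.
That is 1 component.

1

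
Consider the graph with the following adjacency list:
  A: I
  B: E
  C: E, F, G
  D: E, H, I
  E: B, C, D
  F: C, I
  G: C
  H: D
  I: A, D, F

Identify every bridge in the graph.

A-I, B-E, C-G, D-H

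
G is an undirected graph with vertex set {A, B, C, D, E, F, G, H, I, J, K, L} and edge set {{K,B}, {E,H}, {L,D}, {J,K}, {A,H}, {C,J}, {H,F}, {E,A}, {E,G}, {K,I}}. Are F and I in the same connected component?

No

The component containing F is {A, E, F, G, H}, and I is not in it.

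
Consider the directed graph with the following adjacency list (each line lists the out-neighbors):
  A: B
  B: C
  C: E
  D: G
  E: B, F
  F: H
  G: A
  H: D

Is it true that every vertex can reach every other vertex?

From C we can reach every vertex (A, B, C, D, E, F, G, H), and every vertex can reach C (A, B, C, D, E, F, G, H). So the whole graph is one strongly connected component.

Yes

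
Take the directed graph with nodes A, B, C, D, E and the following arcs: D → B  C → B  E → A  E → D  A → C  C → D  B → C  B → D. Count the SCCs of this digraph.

{B, C, D} are all mutually reachable — one SCC of size 3.
{A} is an SCC by itself.
{E} is an SCC by itself.
That gives 3 strongly connected components.

3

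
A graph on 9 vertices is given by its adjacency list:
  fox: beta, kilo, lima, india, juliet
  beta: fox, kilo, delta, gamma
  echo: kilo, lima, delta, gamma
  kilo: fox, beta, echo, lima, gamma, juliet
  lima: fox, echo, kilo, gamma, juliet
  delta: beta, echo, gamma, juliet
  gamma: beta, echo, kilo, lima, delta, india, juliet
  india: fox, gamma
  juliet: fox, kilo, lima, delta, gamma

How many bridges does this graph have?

0

The edges on the cycle kilo-beta-delta-echo-gamma-juliet-kilo are not bridges since each lies on that cycle.
Every edge lies on some cycle, so there are no bridges.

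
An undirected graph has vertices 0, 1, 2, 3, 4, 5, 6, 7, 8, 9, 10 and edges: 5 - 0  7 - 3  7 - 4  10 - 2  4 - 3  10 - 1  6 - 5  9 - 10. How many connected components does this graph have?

4

8 is isolated — a component by itself.
Starting from 3 we can reach 3, 4, 7. That is one component of size 3.
Starting from 0 we can reach 0, 5, 6. That is one component of size 3.
Starting from 1 we can reach 1, 2, 9, 10. That is one component of size 4.
Total: 4 components.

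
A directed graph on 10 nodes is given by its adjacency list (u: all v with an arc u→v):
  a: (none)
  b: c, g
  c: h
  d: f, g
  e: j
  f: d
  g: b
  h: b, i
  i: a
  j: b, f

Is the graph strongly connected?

No

There is no directed path from b to d, so the graph is not strongly connected.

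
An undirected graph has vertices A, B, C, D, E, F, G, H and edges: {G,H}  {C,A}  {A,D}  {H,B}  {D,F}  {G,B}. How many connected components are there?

3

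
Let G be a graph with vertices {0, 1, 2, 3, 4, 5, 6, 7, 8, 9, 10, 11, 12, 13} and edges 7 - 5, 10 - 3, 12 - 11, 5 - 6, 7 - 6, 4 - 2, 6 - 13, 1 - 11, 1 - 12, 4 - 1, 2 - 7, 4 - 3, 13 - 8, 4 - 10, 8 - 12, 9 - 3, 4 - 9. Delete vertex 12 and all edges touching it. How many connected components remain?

2

With 12 gone, the remaining components are: {0}; {1, 2, 3, 4, 5, 6, 7, 8, 9, 10, 11, 13}.
That is 2 components.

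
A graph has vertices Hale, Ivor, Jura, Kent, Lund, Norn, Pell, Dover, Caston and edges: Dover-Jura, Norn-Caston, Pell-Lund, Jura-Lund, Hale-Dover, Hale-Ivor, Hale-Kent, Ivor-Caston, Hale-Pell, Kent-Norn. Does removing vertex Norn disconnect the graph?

Deleting Norn leaves 1 component (was 1) (its neighbors Kent, Caston remain connected to each other), so Norn is not a cut vertex.

No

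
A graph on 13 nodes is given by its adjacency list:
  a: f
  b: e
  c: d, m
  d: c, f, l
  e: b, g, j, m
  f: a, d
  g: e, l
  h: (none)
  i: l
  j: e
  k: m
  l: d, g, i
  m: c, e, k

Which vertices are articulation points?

d, e, f, l, m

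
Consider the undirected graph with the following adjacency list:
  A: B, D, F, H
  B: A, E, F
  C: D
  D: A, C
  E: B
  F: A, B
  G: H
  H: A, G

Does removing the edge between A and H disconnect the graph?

Yes

Removing A-H leaves no path between A and H: the component count goes from 1 to 2. So it is a bridge.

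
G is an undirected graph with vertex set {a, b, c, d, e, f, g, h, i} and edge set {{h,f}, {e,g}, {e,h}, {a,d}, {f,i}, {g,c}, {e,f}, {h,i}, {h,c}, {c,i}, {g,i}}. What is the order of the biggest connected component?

b is isolated — a component by itself.
Starting from a we can reach a, d. That is one component of size 2.
Starting from c we can reach c, e, f, g, h, i. That is one component of size 6.
The largest has 6 vertices.

6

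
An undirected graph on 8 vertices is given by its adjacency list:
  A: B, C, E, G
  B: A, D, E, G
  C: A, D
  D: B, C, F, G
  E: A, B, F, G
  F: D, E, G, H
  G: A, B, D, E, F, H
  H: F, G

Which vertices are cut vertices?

none

Removing C, for instance, still leaves 1 component. No single vertex removal increases the component count — the graph has no articulation points.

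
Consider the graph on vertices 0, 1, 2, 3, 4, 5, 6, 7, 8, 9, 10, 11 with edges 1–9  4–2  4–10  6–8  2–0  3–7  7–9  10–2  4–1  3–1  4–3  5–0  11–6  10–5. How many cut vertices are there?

Removing 4 increases the component count from 2 to 3, so 4 is a cut vertex.
Removing 6 increases the component count from 2 to 3, so 6 is a cut vertex.
By contrast removing 9 leaves 2 components; it is not a cut vertex. No other vertex is a cut vertex either.

2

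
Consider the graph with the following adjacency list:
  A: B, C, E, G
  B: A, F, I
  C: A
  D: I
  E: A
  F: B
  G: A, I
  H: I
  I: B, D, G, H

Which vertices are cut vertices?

A, B, I

Removing A increases the component count from 1 to 3, so A is a cut vertex.
Removing B increases the component count from 1 to 2, so B is a cut vertex.
Removing I increases the component count from 1 to 3, so I is a cut vertex.
By contrast removing C leaves 1 component; it is not a cut vertex. No other vertex is a cut vertex either.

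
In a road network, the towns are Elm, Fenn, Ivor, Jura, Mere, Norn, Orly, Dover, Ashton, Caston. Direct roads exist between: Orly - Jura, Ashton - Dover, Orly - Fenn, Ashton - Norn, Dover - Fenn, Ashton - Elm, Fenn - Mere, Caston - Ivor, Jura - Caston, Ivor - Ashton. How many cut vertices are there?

Removing Fenn increases the component count from 1 to 2, so Fenn is a cut vertex.
Removing Ashton increases the component count from 1 to 3, so Ashton is a cut vertex.
By contrast removing Elm leaves 1 component; it is not a cut vertex. No other vertex is a cut vertex either.

2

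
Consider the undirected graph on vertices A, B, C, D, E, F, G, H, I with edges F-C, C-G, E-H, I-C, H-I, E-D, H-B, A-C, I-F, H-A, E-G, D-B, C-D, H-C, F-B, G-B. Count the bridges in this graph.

0

The edges on the cycle E-H-I-F-C-G-B-D-E are not bridges since each lies on that cycle.
Every edge lies on some cycle, so there are no bridges.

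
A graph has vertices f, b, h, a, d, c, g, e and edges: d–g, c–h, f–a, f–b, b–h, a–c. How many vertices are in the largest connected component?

e is isolated — a component by itself.
Starting from d we can reach d, g. That is one component of size 2.
Starting from a we can reach a, b, c, f, h. That is one component of size 5.
The largest has 5 vertices.

5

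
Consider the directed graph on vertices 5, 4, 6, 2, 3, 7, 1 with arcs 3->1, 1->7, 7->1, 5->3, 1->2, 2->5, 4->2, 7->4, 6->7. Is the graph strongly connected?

No

There is no directed path from 7 to 6, so the graph is not strongly connected.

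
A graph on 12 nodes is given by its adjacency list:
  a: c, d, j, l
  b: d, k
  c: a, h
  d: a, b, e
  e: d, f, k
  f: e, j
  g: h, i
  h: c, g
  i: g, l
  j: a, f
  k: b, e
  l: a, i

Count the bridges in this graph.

The edges on the cycle a-j-f-e-k-b-d-a are not bridges since each lies on that cycle.
Every edge lies on some cycle, so there are no bridges.

0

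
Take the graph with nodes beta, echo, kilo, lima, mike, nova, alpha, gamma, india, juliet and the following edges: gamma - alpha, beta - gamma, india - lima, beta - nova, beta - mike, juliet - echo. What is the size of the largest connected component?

5

kilo is isolated — a component by itself.
Starting from lima we can reach lima, india. That is one component of size 2.
Starting from echo we can reach echo, juliet. That is one component of size 2.
Starting from beta we can reach beta, mike, nova, alpha, gamma. That is one component of size 5.
The largest has 5 vertices.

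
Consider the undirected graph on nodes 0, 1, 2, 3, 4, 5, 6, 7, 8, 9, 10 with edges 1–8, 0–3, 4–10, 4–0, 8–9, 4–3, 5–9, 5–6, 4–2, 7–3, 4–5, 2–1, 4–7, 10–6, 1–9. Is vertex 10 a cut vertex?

No

Deleting 10 leaves 1 component (was 1) (its neighbors 4, 6 remain connected to each other), so 10 is not a cut vertex.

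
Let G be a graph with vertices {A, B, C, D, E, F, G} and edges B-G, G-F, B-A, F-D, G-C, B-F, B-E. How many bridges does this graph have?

4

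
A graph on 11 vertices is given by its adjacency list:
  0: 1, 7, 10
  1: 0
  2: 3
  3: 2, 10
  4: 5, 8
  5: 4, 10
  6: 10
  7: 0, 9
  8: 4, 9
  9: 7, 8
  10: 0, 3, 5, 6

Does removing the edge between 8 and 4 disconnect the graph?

After removing 8-4, the path 8-9-7-0-10-5-4 still connects them, so the edge is not a bridge.

No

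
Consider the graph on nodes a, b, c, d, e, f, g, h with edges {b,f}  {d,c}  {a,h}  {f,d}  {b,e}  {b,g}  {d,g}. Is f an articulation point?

No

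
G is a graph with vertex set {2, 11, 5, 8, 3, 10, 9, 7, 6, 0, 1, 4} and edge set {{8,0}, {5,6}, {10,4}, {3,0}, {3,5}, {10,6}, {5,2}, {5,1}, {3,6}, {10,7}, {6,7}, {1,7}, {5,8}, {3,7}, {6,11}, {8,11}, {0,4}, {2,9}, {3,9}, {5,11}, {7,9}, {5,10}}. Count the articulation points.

Removing 8, for instance, still leaves 1 component. No single vertex removal increases the component count — the graph has no articulation points.

0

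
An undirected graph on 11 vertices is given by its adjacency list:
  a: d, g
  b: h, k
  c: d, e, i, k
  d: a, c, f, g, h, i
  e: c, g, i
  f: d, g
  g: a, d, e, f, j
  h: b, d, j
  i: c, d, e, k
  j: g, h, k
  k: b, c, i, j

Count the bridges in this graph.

0

The edges on the cycle g-e-i-k-j-g are not bridges since each lies on that cycle.
Every edge lies on some cycle, so there are no bridges.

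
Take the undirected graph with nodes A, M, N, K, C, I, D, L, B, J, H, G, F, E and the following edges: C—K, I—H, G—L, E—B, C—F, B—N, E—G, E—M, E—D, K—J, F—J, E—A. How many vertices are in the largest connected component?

8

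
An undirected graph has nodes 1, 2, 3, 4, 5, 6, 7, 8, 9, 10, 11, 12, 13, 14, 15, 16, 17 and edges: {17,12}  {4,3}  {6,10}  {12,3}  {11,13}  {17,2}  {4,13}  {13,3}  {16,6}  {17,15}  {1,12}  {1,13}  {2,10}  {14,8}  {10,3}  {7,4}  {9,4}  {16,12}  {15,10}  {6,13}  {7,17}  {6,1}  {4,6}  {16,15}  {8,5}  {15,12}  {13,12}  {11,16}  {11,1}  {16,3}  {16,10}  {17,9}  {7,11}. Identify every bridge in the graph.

14-8, 5-8

The edges on the cycle 11-16-6-10-3-13-11 are not bridges since each lies on that cycle.
But removing 14—8 disconnects 14 from 8; removing 5—8 disconnects 5 from 8 — these are bridges.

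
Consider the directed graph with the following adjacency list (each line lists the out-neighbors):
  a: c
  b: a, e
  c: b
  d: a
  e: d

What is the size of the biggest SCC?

{a, b, c, d, e} are all mutually reachable — one SCC of size 5.
The largest has 5 vertices.

5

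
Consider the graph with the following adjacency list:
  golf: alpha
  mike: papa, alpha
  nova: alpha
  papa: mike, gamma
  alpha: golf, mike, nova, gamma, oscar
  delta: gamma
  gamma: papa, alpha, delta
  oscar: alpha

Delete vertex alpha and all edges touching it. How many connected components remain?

4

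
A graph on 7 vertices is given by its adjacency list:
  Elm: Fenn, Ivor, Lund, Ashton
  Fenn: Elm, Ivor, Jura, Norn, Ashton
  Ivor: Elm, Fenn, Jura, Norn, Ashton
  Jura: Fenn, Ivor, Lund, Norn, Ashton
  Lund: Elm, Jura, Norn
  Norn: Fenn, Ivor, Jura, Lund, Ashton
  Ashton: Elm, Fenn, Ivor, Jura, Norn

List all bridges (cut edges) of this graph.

none

The edges on the cycle Fenn-Ivor-Elm-Fenn are not bridges since each lies on that cycle.
Every edge lies on some cycle, so there are no bridges.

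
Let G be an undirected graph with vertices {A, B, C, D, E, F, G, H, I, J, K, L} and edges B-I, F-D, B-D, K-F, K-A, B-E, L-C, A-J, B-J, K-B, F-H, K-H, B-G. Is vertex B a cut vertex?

Deleting B raises the number of components from 2 to 5, so B is a cut vertex.

Yes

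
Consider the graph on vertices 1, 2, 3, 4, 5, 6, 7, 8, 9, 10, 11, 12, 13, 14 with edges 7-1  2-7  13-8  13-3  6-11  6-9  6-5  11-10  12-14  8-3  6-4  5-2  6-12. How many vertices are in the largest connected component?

Starting from 3 we can reach 3, 8, 13. That is one component of size 3.
Starting from 1 we can reach 1, 2, 4, 5, 6, 7, 9, 10, 11, 12, 14. That is one component of size 11.
The largest has 11 vertices.

11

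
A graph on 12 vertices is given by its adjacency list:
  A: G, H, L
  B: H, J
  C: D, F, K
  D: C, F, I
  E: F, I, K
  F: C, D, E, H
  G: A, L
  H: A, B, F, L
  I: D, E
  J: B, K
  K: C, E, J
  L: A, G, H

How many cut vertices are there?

Removing H increases the component count from 1 to 2, so H is a cut vertex.
By contrast removing K leaves 1 component; it is not a cut vertex. No other vertex is a cut vertex either.

1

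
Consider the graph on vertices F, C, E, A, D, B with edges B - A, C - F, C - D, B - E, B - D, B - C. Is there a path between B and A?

Yes

From B we can reach A, B, C, D, E, F, which includes A.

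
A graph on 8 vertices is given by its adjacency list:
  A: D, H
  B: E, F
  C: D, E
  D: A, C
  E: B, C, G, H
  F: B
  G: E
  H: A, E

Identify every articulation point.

Removing B increases the component count from 1 to 2, so B is a cut vertex.
Removing E increases the component count from 1 to 3, so E is a cut vertex.
By contrast removing C leaves 1 component; it is not a cut vertex. No other vertex is a cut vertex either.

B, E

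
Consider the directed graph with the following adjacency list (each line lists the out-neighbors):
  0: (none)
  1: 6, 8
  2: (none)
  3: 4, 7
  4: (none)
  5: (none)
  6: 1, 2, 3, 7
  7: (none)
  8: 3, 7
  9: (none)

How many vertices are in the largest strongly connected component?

{1, 6} are all mutually reachable — one SCC of size 2.
{2} is an SCC by itself.
{4} is an SCC by itself.
{3} is an SCC by itself.
{7} is an SCC by itself.
(and 4 more singleton SCCs)
The largest has 2 vertices.

2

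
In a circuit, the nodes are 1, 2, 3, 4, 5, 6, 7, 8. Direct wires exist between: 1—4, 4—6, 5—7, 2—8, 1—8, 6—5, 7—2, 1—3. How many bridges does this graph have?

The edges on the cycle 1-4-6-5-7-2-8-1 are not bridges since each lies on that cycle.
But removing 1—3 disconnects 1 from 3 — this is a bridge.

1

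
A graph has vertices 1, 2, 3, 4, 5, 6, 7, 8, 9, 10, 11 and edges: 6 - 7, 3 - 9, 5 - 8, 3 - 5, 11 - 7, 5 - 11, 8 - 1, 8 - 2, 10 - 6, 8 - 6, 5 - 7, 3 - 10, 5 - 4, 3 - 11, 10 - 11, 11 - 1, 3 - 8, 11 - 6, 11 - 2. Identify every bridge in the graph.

The edges on the cycle 3-5-7-11-10-3 are not bridges since each lies on that cycle.
But removing 3 - 9 disconnects 3 from 9; removing 5 - 4 disconnects 5 from 4 — these are bridges.

3-9, 4-5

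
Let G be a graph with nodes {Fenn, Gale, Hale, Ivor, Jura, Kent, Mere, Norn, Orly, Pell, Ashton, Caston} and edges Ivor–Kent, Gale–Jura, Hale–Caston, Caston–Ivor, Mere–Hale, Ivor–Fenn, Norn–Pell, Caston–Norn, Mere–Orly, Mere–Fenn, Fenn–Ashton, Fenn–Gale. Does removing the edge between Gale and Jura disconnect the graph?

Yes

Removing Gale–Jura leaves no path between Gale and Jura: the component count goes from 1 to 2. So it is a bridge.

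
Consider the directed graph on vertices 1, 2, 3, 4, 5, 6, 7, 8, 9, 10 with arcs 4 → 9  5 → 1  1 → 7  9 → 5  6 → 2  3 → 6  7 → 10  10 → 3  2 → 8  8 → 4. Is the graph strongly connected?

Yes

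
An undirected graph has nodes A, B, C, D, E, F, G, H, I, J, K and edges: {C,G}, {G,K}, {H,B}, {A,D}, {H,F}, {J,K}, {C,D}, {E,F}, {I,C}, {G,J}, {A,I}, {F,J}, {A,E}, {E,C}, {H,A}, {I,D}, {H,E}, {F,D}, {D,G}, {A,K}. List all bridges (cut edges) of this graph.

B-H

The edges on the cycle H-A-I-C-G-J-F-E-H are not bridges since each lies on that cycle.
But removing H-B disconnects H from B — this is a bridge.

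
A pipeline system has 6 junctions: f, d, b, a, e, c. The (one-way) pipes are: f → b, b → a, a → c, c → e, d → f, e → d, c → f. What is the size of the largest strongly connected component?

{a, b, c, d, e, f} are all mutually reachable — one SCC of size 6.
The largest has 6 vertices.

6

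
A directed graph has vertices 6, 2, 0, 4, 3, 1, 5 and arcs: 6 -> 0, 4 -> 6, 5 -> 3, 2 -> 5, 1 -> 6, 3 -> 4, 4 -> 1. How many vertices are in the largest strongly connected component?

1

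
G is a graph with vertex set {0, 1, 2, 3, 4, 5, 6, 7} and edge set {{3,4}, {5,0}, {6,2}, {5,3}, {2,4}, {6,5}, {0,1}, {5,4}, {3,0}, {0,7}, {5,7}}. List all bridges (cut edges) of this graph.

0-1

The edges on the cycle 5-3-0-7-5 are not bridges since each lies on that cycle.
But removing 0-1 disconnects 0 from 1 — this is a bridge.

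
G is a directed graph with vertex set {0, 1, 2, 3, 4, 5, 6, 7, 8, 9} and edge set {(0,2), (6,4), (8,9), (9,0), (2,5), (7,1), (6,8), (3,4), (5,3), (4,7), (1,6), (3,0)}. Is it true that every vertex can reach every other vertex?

Yes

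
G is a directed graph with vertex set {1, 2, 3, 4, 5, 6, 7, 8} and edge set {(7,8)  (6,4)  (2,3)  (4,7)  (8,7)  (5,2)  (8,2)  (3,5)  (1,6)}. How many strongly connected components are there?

{2, 3, 5} are all mutually reachable — one SCC of size 3.
{7, 8} are all mutually reachable — one SCC of size 2.
{6} is an SCC by itself.
{1} is an SCC by itself.
{4} is an SCC by itself.
That gives 5 strongly connected components.

5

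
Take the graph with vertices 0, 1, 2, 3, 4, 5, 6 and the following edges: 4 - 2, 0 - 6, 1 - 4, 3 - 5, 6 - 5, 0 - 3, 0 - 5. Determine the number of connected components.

Starting from 1 we can reach 1, 2, 4. That is one component of size 3.
Starting from 0 we can reach 0, 3, 5, 6. That is one component of size 4.
Total: 2 components.

2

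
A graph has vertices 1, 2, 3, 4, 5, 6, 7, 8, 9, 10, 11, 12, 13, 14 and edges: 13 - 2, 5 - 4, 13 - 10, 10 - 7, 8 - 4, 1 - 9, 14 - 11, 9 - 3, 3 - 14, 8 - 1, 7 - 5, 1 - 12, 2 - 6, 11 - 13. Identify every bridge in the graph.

1-12, 13-2, 2-6

The edges on the cycle 8-1-9-3-14-11-13-10-7-5-4-8 are not bridges since each lies on that cycle.
But removing 2 - 6 disconnects 2 from 6; removing 1 - 12 disconnects 1 from 12; removing 2 - 13 disconnects 2 from 13 — these are bridges.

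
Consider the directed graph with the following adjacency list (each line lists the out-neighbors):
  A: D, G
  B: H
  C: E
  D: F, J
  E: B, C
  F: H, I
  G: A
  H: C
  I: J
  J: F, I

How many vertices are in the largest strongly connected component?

{B, C, E, H} are all mutually reachable — one SCC of size 4.
{F, I, J} are all mutually reachable — one SCC of size 3.
{A, G} are all mutually reachable — one SCC of size 2.
{D} is an SCC by itself.
The largest has 4 vertices.

4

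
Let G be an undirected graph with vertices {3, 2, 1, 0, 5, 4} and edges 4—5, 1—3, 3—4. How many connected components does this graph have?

3

0 is isolated — a component by itself.
2 is isolated — a component by itself.
Starting from 1 we can reach 1, 3, 4, 5. That is one component of size 4.
Total: 3 components.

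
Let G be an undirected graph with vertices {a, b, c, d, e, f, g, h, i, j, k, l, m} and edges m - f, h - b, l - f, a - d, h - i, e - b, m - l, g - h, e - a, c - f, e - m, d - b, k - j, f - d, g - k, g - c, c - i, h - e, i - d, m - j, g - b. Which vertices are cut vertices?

none

Removing l, for instance, still leaves 1 component. No single vertex removal increases the component count — the graph has no articulation points.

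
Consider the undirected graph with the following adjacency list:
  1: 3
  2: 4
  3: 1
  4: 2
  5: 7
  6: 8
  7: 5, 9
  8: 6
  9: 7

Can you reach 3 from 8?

The component containing 8 is {6, 8}, and 3 is not in it.

No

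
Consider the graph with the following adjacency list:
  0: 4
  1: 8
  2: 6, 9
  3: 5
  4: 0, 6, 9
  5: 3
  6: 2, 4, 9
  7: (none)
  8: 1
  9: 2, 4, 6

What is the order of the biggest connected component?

7 is isolated — a component by itself.
Starting from 3 we can reach 3, 5. That is one component of size 2.
Starting from 1 we can reach 1, 8. That is one component of size 2.
Starting from 0 we can reach 0, 2, 4, 6, 9. That is one component of size 5.
The largest has 5 vertices.

5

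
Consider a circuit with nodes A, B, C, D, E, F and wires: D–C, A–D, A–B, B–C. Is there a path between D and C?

Yes

From D we can reach A, B, C, D, which includes C.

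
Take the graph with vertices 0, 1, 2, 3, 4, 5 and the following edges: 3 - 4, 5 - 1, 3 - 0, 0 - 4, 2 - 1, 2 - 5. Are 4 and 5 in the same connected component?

No

The component containing 4 is {0, 3, 4}, and 5 is not in it.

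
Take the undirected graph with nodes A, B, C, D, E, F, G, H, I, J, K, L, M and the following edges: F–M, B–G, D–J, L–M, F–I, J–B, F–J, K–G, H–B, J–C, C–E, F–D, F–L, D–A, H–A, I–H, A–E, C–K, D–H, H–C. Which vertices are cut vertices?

F

Removing F increases the component count from 1 to 2, so F is a cut vertex.
By contrast removing E leaves 1 component; it is not a cut vertex. No other vertex is a cut vertex either.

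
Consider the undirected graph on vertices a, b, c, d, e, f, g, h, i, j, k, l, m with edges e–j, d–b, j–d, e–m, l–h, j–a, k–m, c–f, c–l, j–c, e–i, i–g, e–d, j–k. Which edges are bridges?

The edges on the cycle e-j-k-m-e are not bridges since each lies on that cycle.
But removing j–a disconnects j from a; removing i–g disconnects i from g; removing c–l disconnects c from l; removing c–f disconnects c from f — these are bridges.
In total 8 edges are bridges.

a-j, b-d, c-f, c-j, c-l, e-i, g-i, h-l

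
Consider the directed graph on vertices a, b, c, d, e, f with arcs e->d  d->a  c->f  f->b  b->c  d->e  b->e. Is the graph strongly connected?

No

There is no directed path from e to b, so the graph is not strongly connected.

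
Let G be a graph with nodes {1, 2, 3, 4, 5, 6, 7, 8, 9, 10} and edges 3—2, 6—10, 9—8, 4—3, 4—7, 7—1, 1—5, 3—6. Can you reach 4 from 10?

From 10 we can reach 1, 2, 3, 4, 5, 6, 7, 10, which includes 4.

Yes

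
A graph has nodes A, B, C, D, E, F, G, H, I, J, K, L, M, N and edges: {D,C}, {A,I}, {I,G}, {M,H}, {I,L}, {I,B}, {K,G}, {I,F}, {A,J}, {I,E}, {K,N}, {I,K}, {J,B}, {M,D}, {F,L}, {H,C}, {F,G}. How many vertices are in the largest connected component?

10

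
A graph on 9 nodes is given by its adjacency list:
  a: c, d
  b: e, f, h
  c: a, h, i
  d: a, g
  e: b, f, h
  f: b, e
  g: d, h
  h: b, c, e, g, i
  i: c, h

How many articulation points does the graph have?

1

Removing h increases the component count from 1 to 2, so h is a cut vertex.
By contrast removing g leaves 1 component; it is not a cut vertex. No other vertex is a cut vertex either.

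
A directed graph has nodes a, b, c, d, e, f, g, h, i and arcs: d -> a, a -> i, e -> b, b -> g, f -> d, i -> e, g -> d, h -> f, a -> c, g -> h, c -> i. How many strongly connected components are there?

{a, b, c, d, e, f, g, h, i} are all mutually reachable — one SCC of size 9.
That gives 1 strongly connected component.

1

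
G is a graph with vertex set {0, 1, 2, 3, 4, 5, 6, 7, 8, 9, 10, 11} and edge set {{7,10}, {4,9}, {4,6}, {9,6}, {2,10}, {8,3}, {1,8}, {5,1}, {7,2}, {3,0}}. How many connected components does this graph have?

4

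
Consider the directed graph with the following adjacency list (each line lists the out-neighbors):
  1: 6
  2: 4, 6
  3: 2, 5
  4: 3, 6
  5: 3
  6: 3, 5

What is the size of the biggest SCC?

{2, 3, 4, 5, 6} are all mutually reachable — one SCC of size 5.
{1} is an SCC by itself.
The largest has 5 vertices.

5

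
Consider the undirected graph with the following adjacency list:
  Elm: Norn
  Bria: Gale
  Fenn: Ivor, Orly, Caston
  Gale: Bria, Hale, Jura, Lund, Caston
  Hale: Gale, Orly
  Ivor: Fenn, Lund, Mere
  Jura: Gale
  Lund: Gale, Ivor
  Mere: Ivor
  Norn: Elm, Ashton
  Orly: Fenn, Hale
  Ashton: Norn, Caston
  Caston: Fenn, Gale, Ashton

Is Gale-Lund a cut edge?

No

After removing Gale-Lund, the path Gale-Caston-Fenn-Ivor-Lund still connects them, so the edge is not a bridge.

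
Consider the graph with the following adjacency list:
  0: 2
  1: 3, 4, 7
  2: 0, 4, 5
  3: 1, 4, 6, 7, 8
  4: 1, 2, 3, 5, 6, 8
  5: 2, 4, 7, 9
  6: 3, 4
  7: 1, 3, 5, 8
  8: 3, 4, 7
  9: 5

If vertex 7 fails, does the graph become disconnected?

No

Deleting 7 leaves 1 component (was 1) (its neighbors 1, 3, 5, 8 remain connected to each other), so 7 is not a cut vertex.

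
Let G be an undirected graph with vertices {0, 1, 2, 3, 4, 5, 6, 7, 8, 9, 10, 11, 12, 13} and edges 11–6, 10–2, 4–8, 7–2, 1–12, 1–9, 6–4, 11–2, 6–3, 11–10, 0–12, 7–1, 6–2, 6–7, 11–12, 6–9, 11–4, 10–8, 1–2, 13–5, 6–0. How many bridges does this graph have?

The edges on the cycle 6-7-1-9-6 are not bridges since each lies on that cycle.
But removing 6–3 disconnects 6 from 3; removing 13–5 disconnects 13 from 5 — these are bridges.
That makes 2 bridges.

2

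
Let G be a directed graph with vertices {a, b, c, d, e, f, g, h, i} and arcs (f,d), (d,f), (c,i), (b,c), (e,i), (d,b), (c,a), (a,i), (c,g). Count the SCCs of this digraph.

8

{d, f} are all mutually reachable — one SCC of size 2.
{e} is an SCC by itself.
{h} is an SCC by itself.
{g} is an SCC by itself.
{i} is an SCC by itself.
(and 3 more singleton SCCs)
That gives 8 strongly connected components.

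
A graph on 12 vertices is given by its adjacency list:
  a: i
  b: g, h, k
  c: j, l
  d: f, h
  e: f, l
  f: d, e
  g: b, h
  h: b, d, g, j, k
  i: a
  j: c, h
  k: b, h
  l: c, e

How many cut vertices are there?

1

Removing h increases the component count from 2 to 3, so h is a cut vertex.
By contrast removing g leaves 2 components; it is not a cut vertex. No other vertex is a cut vertex either.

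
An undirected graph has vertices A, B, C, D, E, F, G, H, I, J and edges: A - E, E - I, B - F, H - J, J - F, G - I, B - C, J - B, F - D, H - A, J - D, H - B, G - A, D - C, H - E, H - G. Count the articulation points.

1

Removing H increases the component count from 1 to 2, so H is a cut vertex.
By contrast removing C leaves 1 component; it is not a cut vertex. No other vertex is a cut vertex either.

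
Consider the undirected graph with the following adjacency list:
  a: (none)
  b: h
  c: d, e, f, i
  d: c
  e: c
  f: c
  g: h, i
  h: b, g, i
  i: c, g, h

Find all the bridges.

b-h, c-d, c-e, c-f, c-i

The edges on the cycle h-i-g-h are not bridges since each lies on that cycle.
But removing c-f disconnects c from f; removing h-b disconnects h from b; removing c-e disconnects c from e; removing c-d disconnects c from d — these are bridges.
In total 5 edges are bridges.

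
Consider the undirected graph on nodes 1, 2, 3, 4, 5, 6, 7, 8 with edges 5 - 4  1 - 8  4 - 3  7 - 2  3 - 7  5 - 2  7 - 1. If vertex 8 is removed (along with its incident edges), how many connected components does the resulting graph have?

2

With 8 gone, the remaining components are: {6}; {1, 2, 3, 4, 5, 7}.
That is 2 components.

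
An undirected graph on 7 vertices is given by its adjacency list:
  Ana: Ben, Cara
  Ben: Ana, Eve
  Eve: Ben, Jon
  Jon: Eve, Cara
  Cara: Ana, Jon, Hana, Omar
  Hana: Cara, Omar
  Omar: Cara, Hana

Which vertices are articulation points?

Removing Cara increases the component count from 1 to 2, so Cara is a cut vertex.
By contrast removing Omar leaves 1 component; it is not a cut vertex. No other vertex is a cut vertex either.

Cara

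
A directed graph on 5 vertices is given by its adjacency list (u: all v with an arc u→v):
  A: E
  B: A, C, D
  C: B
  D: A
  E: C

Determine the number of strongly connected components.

{A, B, C, D, E} are all mutually reachable — one SCC of size 5.
That gives 1 strongly connected component.

1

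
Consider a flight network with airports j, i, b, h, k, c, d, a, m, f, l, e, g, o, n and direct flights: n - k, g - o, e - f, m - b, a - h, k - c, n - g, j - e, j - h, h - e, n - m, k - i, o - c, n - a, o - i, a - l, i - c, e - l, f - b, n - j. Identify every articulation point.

n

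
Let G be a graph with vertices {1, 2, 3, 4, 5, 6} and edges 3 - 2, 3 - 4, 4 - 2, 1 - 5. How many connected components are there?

3

6 is isolated — a component by itself.
Starting from 1 we can reach 1, 5. That is one component of size 2.
Starting from 2 we can reach 2, 3, 4. That is one component of size 3.
Total: 3 components.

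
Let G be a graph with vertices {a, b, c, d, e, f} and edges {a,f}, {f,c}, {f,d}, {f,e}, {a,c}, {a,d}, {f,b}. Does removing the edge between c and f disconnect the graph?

No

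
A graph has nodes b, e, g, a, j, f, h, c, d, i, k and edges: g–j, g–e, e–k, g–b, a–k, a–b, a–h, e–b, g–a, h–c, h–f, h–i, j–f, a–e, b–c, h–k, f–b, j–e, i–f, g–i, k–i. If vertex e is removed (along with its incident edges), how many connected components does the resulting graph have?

2

With e gone, the remaining components are: {d}; {a, b, c, f, g, h, i, j, k}.
That is 2 components.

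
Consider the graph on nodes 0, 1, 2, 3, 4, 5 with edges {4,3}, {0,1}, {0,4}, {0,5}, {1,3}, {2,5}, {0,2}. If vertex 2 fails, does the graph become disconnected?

Deleting 2 leaves 1 component (was 1) (its neighbors 0, 5 remain connected to each other), so 2 is not a cut vertex.

No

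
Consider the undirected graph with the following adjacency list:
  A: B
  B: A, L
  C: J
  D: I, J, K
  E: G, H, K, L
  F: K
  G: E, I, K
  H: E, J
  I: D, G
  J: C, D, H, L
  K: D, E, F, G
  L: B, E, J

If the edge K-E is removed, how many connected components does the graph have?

1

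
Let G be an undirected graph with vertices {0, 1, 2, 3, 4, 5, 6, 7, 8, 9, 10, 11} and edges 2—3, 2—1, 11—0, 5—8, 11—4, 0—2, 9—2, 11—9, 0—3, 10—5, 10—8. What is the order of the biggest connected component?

7

7 is isolated — a component by itself.
6 is isolated — a component by itself.
Starting from 5 we can reach 5, 8, 10. That is one component of size 3.
Starting from 0 we can reach 0, 1, 2, 3, 4, 9, 11. That is one component of size 7.
The largest has 7 vertices.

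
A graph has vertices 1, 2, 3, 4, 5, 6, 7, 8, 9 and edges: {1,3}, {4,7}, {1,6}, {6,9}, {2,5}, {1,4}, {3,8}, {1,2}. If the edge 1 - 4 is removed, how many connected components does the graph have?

2

Before removal there is 1 component.
1 - 4 is a bridge — removing it separates 1's side from 4's side.
After removal: 2 components.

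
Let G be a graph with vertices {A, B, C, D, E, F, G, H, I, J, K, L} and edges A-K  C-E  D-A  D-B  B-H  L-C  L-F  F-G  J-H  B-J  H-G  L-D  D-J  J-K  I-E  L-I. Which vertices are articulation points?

L

Removing L increases the component count from 1 to 2, so L is a cut vertex.
By contrast removing G leaves 1 component; it is not a cut vertex. No other vertex is a cut vertex either.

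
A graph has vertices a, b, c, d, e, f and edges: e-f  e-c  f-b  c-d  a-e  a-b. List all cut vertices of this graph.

Removing c increases the component count from 1 to 2, so c is a cut vertex.
Removing e increases the component count from 1 to 2, so e is a cut vertex.
By contrast removing b leaves 1 component; it is not a cut vertex. No other vertex is a cut vertex either.

c, e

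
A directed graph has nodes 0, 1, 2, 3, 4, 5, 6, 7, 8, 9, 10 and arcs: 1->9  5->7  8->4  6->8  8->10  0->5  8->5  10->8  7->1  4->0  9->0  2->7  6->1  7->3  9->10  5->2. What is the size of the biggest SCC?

9

{0, 1, 2, 4, 5, 7, 8, 9, 10} are all mutually reachable — one SCC of size 9.
{3} is an SCC by itself.
{6} is an SCC by itself.
The largest has 9 vertices.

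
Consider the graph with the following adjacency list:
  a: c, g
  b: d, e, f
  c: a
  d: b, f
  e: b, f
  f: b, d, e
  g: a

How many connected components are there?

2

Starting from a we can reach a, c, g. That is one component of size 3.
Starting from b we can reach b, d, e, f. That is one component of size 4.
Total: 2 components.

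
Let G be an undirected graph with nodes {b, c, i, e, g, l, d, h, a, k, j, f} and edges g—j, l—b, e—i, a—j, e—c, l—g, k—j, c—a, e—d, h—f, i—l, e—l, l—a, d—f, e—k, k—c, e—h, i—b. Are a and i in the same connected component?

Yes

From a we can reach a, b, c, d, e, f, g, h, i, j, k, l, which includes i.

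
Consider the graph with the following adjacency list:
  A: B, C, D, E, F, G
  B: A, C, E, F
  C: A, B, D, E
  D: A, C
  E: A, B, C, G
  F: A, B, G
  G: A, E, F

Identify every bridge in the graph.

none

The edges on the cycle E-G-A-E are not bridges since each lies on that cycle.
Every edge lies on some cycle, so there are no bridges.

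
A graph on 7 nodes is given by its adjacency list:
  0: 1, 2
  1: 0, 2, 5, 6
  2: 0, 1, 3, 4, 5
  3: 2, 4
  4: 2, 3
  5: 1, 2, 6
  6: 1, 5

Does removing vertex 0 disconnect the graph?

Deleting 0 leaves 1 component (was 1) (its neighbors 1, 2 remain connected to each other), so 0 is not a cut vertex.

No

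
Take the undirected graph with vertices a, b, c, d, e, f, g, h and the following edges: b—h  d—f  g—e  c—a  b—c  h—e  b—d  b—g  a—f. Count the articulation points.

Removing b increases the component count from 1 to 2, so b is a cut vertex.
By contrast removing d leaves 1 component; it is not a cut vertex. No other vertex is a cut vertex either.

1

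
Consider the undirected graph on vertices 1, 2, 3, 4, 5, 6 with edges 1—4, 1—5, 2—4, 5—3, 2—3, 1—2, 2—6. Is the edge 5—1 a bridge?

After removing 5—1, the path 5-3-2-1 still connects them, so the edge is not a bridge.

No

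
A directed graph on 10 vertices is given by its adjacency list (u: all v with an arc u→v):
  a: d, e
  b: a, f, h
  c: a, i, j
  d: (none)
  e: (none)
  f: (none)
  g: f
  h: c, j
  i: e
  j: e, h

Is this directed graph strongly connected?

No

There is no directed path from a to j, so the graph is not strongly connected.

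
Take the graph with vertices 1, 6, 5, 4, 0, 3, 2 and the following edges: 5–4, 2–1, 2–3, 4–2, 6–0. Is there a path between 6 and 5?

No

The component containing 6 is {0, 6}, and 5 is not in it.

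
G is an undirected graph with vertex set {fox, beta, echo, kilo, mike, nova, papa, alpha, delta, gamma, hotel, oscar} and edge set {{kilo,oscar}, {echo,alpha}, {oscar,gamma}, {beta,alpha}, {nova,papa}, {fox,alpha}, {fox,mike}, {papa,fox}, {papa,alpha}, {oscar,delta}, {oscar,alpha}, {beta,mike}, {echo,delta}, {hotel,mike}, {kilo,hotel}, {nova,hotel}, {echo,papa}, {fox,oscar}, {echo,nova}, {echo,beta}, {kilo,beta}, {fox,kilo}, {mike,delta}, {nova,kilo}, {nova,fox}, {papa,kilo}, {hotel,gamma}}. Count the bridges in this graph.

The edges on the cycle kilo-oscar-gamma-hotel-kilo are not bridges since each lies on that cycle.
Every edge lies on some cycle, so there are no bridges.

0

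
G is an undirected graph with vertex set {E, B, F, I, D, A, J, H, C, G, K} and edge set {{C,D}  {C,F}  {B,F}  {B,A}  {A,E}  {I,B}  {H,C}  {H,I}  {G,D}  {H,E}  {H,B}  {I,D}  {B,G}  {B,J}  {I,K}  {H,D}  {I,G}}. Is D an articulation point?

Deleting D leaves 1 component (was 1) (its neighbors C, G, H, I remain connected to each other), so D is not a cut vertex.

No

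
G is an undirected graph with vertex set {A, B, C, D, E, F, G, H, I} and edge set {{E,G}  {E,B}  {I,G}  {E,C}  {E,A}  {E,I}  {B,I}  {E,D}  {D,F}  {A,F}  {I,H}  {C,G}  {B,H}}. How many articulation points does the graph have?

Removing E increases the component count from 1 to 2, so E is a cut vertex.
By contrast removing I leaves 1 component; it is not a cut vertex. No other vertex is a cut vertex either.

1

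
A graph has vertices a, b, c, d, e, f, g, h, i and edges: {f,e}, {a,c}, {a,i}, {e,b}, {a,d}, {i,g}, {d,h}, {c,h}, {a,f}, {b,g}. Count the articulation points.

1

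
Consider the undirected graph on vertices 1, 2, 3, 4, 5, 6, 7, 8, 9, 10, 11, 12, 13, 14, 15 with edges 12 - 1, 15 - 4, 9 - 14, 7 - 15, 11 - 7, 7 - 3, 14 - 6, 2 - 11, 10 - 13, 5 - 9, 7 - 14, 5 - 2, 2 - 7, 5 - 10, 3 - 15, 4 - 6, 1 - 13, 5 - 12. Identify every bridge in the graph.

The edges on the cycle 5-12-1-13-10-5 are not bridges since each lies on that cycle.
Every edge lies on some cycle, so there are no bridges.

none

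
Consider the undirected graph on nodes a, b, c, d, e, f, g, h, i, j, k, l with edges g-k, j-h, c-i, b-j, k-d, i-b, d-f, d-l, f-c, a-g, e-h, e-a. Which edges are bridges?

The edges on the cycle e-a-g-k-d-f-c-i-b-j-h-e are not bridges since each lies on that cycle.
But removing l-d disconnects l from d — this is a bridge.

d-l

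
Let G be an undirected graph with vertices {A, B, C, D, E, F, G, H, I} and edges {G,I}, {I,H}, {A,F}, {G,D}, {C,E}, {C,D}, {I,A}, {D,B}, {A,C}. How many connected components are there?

Starting from A we can reach A, B, C, D, E, F, G, H, I. That is one component of size 9.
Total: 1 component.

1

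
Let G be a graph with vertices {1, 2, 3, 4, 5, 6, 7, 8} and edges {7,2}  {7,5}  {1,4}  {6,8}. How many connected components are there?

3 is isolated — a component by itself.
Starting from 6 we can reach 6, 8. That is one component of size 2.
Starting from 1 we can reach 1, 4. That is one component of size 2.
Starting from 2 we can reach 2, 5, 7. That is one component of size 3.
Total: 4 components.

4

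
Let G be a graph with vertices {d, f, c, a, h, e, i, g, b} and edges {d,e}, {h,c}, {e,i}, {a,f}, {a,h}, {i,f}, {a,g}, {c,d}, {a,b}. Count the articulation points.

Removing a increases the component count from 1 to 3, so a is a cut vertex.
By contrast removing i leaves 1 component; it is not a cut vertex. No other vertex is a cut vertex either.

1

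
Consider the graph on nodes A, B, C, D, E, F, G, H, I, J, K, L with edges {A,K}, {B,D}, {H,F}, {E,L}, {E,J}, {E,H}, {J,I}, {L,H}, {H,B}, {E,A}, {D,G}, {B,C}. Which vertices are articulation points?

A, B, D, E, H, J

Removing A increases the component count from 1 to 2, so A is a cut vertex.
Removing B increases the component count from 1 to 3, so B is a cut vertex.
Removing D increases the component count from 1 to 2, so D is a cut vertex.
Likewise E, H, J are cut vertices.
By contrast removing K leaves 1 component; it is not a cut vertex. No other vertex is a cut vertex either.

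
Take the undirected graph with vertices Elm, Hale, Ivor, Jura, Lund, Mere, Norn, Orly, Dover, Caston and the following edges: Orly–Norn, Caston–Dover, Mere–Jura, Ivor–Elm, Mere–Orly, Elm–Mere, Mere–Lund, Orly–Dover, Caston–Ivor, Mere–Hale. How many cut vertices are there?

2

Removing Mere increases the component count from 1 to 4, so Mere is a cut vertex.
Removing Orly increases the component count from 1 to 2, so Orly is a cut vertex.
By contrast removing Dover leaves 1 component; it is not a cut vertex. No other vertex is a cut vertex either.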